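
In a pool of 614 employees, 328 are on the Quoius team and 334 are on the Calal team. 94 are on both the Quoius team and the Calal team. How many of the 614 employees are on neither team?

46

|union| = 328 + 334 − 94 = 568
None: 614 − 568 = 46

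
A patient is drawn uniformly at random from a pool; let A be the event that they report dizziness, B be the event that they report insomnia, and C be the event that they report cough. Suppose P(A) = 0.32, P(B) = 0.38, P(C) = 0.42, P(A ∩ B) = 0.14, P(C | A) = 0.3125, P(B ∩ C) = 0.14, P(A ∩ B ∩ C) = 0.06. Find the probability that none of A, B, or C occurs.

P(A ∩ C) = P(A)·P(C|A) = 0.32 × 0.3125 = 0.10
Inclusion–exclusion gives
P(A ∪ B ∪ C) = 0.32 + 0.38 + 0.42 − 0.14 − 0.10 − 0.14 + 0.06 = 0.80
P(none) = 1 − 0.80 = 0.20

0.20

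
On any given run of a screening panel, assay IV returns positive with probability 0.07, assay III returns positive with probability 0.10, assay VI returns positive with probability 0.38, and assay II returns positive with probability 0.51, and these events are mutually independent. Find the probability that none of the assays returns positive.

0.2542806

Independence gives P(none) = ∏(1 − pᵢ).
P(none) = (1 − 0.07) × (1 − 0.10) × (1 − 0.38) × (1 − 0.51) = 0.93 × 0.90 × 0.62 × 0.49 = 0.2542806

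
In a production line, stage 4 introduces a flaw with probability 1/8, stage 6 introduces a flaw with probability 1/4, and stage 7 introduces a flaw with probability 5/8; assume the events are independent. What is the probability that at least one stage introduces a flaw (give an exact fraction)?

P(none) = (1 − 1/8) × (1 − 1/4) × (1 − 5/8) = 7/8 × 3/4 × 3/8 = 63/256
P(at least one) = 1 − 63/256 = 193/256

193/256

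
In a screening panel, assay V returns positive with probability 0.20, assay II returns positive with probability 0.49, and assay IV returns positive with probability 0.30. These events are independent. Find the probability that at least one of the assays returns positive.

0.7144

P(none) = (1 − 0.20) × (1 − 0.49) × (1 − 0.30) = 0.80 × 0.51 × 0.70 = 0.2856
P(at least one) = 1 − 0.2856 = 0.7144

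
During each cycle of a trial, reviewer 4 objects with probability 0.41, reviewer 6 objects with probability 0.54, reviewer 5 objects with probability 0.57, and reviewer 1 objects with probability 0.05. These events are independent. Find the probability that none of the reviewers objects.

0.1108669

P(none) = (1 − 0.41) × (1 − 0.54) × (1 − 0.57) × (1 − 0.05) = 0.59 × 0.46 × 0.43 × 0.95 = 0.1108669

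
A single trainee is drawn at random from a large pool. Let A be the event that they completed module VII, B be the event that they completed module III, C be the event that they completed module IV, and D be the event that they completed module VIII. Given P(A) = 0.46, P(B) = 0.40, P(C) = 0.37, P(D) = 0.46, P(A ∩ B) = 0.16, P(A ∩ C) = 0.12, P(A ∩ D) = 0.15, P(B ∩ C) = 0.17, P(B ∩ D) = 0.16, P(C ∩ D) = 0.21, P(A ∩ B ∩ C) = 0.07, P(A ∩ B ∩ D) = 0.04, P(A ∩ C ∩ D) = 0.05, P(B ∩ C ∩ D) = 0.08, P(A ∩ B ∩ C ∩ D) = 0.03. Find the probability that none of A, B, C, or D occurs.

0.07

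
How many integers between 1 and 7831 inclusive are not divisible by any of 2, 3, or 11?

2374

3915 + 2610 + 711 − 1305 − 355 − 237 + 118 = 5457
7831 − 5457 = 2374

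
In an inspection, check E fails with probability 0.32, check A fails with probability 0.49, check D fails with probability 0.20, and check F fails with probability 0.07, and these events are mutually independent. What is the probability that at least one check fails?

P(none) = (1 − 0.32) × (1 − 0.49) × (1 − 0.20) × (1 − 0.07) = 0.68 × 0.51 × 0.80 × 0.93 = 0.2580192
P(at least one) = 1 − 0.2580192 = 0.7419808

0.7419808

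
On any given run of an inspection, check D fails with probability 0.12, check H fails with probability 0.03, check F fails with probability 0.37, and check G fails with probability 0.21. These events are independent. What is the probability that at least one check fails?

0.57516328

P(none) = (1 − 0.12) × (1 − 0.03) × (1 − 0.37) × (1 − 0.21) = 0.88 × 0.97 × 0.63 × 0.79 = 0.42483672
P(at least one) = 1 − 0.42483672 = 0.57516328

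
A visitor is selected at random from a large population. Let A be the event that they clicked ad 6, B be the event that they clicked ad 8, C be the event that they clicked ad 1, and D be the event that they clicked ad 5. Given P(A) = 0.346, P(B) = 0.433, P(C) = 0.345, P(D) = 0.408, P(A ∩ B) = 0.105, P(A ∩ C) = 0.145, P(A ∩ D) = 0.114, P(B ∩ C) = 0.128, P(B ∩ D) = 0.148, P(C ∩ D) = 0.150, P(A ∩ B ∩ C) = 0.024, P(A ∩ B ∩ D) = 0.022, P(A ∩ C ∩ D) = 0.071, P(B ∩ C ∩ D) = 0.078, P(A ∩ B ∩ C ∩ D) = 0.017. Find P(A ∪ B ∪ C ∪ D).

0.920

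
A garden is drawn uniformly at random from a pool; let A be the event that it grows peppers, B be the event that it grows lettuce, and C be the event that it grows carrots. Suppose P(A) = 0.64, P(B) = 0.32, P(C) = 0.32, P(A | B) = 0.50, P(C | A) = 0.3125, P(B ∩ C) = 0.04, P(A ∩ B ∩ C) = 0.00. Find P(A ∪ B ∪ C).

0.88

P(A ∩ B) = P(B)·P(A|B) = 0.32 × 0.50 = 0.16
P(A ∩ C) = P(A)·P(C|A) = 0.64 × 0.3125 = 0.20
P(A ∪ B ∪ C) = 0.64 + 0.32 + 0.32 − 0.16 − 0.20 − 0.04 + 0.00 = 0.88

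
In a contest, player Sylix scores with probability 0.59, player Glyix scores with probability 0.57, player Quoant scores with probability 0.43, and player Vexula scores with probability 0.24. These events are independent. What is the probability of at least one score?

0.92362684

Since the events are independent, P(none) is the product of the individual non-occurrence probabilities.
P(none) = (1 − 0.59) × (1 − 0.57) × (1 − 0.43) × (1 − 0.24) = 0.41 × 0.43 × 0.57 × 0.76 = 0.07637316
P(at least one) = 1 − 0.07637316 = 0.92362684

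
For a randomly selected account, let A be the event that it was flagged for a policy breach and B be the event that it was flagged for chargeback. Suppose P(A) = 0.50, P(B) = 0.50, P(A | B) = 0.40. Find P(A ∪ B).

P(A ∩ B) = P(B)·P(A|B) = 0.50 × 0.40 = 0.20
Apply inclusion-exclusion:
P(A ∪ B) = 0.50 + 0.50 − 0.20 = 0.80

0.80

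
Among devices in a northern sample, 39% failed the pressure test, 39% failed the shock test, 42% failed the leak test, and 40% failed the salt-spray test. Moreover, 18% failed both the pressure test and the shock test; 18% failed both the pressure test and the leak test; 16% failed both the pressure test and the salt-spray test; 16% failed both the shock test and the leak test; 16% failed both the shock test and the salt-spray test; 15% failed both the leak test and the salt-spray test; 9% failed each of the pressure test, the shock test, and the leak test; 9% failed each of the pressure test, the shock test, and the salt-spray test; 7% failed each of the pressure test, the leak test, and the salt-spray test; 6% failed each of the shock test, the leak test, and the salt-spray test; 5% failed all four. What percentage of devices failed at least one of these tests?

87%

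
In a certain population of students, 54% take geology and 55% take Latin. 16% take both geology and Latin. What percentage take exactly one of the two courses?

77%

By inclusion–exclusion (exactly-one form):
P(exactly one) = 54 + 55 − 2·16 = 77%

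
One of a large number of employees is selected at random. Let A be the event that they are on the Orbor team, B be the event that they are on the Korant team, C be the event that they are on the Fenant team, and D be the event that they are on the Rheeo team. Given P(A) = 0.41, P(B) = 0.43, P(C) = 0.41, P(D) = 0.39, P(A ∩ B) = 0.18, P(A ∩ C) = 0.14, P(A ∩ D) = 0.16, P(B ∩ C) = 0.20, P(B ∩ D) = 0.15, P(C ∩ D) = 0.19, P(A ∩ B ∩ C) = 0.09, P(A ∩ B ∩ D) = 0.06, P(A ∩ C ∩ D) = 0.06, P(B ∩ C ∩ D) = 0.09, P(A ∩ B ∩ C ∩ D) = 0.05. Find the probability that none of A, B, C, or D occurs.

By inclusion–exclusion:
P(A ∪ B ∪ C ∪ D) = 0.41 + 0.43 + 0.41 + 0.39 − 0.18 − 0.14 − 0.16 − 0.20 − 0.15 − 0.19 + 0.09 + 0.06 + 0.06 + 0.09 − 0.05 = 0.87
P(none) = 1 − 0.87 = 0.13

0.13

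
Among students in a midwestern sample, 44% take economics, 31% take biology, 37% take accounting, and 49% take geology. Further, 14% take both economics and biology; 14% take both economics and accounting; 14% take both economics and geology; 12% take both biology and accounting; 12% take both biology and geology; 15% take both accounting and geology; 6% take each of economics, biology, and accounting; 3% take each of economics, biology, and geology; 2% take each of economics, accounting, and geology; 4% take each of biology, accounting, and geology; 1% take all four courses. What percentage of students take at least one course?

P(at least one) = 44 + 31 + 37 + 49 − 14 − 14 − 14 − 12 − 12 − 15 + 6 + 3 + 2 + 4 − 1 = 94%

94%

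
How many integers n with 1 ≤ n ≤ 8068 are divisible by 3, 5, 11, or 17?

4386

2689 + 1613 + 733 + 474 − 537 − 244 − 158 − 146 − 94 − 43 + 48 + 31 + 14 + 8 − 2 = 4386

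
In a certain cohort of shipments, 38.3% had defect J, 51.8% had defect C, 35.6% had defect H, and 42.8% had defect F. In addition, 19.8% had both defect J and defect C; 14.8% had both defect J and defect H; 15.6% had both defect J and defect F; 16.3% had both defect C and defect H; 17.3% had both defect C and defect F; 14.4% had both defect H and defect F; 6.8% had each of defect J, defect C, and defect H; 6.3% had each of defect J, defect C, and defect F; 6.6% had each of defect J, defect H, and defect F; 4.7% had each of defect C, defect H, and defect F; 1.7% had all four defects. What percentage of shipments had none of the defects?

Apply inclusion-exclusion:
P(≥1) = 38.3 + 51.8 + 35.6 + 42.8 − 19.8 − 14.8 − 15.6 − 16.3 − 17.3 − 14.4 + 6.8 + 6.3 + 6.6 + 4.7 − 1.7 = 93.0%
P(none) = 100% − 93.0% = 7.0%

7.0%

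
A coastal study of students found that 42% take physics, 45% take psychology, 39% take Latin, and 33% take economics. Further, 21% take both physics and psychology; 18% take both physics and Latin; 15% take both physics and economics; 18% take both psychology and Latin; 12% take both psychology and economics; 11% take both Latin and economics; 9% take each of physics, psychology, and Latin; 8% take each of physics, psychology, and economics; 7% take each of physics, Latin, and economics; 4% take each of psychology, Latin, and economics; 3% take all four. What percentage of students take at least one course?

89%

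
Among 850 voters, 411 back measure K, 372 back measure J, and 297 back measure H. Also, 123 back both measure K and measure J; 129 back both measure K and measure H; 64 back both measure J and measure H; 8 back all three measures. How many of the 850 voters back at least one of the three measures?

772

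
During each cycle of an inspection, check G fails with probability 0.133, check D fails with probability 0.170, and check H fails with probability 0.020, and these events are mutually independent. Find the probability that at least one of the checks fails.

P(none) = (1 − 0.133) × (1 − 0.170) × (1 − 0.020) = 0.867 × 0.830 × 0.980 = 0.7052178
P(at least one) = 1 − 0.7052178 = 0.2947822

0.2947822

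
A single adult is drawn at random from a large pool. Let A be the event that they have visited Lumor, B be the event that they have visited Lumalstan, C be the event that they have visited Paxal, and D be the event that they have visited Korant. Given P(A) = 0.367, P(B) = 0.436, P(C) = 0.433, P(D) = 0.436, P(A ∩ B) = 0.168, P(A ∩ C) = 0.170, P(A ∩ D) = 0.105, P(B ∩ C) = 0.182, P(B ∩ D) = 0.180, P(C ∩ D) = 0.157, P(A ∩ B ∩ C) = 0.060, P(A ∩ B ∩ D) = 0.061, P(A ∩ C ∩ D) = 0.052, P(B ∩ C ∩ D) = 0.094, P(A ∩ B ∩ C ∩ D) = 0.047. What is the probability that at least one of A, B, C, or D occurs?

0.930

Using inclusion–exclusion:
P(A ∪ B ∪ C ∪ D) = 0.367 + 0.436 + 0.433 + 0.436 − 0.168 − 0.170 − 0.105 − 0.182 − 0.180 − 0.157 + 0.060 + 0.061 + 0.052 + 0.094 − 0.047 = 0.930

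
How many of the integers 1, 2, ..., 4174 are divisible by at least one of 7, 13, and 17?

596 + 321 + 245 − 45 − 35 − 18 + 2 = 1066

1066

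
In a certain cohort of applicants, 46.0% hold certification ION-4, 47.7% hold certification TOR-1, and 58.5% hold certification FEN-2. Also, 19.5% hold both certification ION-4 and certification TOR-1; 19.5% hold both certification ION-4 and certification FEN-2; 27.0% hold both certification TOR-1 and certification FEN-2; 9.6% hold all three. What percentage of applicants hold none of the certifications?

By inclusion–exclusion:
P(at least one) = 46.0 + 47.7 + 58.5 − 19.5 − 19.5 − 27.0 + 9.6 = 95.8%
P(none) = 100% − 95.8% = 4.2%

4.2%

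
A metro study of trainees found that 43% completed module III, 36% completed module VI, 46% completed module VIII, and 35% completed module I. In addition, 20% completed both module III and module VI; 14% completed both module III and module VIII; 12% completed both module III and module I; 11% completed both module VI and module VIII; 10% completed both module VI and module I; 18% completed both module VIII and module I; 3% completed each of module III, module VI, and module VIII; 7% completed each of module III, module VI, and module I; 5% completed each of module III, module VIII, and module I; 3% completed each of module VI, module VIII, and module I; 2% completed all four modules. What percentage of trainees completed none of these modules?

9%

Inclusion–exclusion gives
P(at least one) = 43 + 36 + 46 + 35 − 20 − 14 − 12 − 11 − 10 − 18 + 3 + 7 + 5 + 3 − 2 = 91%
P(none) = 100% − 91% = 9%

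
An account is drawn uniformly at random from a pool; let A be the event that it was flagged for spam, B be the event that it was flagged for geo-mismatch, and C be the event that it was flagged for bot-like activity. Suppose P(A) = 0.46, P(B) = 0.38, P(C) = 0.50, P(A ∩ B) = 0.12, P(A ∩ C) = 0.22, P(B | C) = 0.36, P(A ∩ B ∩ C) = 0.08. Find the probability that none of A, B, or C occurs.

0.10

P(B ∩ C) = P(C)·P(B|C) = 0.50 × 0.36 = 0.18
P(A ∪ B ∪ C) = 0.46 + 0.38 + 0.50 − 0.12 − 0.22 − 0.18 + 0.08 = 0.90
P(none) = 1 − 0.90 = 0.10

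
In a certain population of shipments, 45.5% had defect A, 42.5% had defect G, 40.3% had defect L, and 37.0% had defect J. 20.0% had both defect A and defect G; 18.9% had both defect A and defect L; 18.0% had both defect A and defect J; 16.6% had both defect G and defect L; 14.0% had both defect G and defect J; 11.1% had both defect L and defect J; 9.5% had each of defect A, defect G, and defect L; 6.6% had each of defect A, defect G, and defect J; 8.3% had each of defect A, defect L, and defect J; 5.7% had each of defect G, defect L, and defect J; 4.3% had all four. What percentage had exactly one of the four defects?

41.2%

Using the inclusion–exclusion count for exactly one event:
P(exactly one) = 45.5 + 42.5 + 40.3 + 37.0 − 2·20.0 − 2·18.9 − 2·18.0 − 2·16.6 − 2·14.0 − 2·11.1 + 3·9.5 + 3·6.6 + 3·8.3 + 3·5.7 − 4·4.3 = 41.2%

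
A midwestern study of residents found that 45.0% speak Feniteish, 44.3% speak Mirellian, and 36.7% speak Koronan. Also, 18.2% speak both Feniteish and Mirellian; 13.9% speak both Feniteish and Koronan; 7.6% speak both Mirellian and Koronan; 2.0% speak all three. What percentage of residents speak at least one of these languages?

P(at least one) = 45.0 + 44.3 + 36.7 − 18.2 − 13.9 − 7.6 + 2.0 = 88.3%

88.3%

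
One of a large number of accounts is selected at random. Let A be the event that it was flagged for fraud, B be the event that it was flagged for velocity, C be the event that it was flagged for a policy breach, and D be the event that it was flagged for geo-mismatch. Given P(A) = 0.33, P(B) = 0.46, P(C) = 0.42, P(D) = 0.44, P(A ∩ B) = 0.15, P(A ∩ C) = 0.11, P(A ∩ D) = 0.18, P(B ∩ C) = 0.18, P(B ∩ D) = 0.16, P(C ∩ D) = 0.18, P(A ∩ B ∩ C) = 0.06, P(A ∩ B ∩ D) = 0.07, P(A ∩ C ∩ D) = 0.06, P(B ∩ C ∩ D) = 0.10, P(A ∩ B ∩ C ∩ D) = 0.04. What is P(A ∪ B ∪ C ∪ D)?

0.94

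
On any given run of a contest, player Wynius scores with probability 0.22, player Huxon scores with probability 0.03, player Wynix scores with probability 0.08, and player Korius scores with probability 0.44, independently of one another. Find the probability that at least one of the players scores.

0.61019968

Independence gives P(none) = ∏(1 − pᵢ).
P(none) = (1 − 0.22) × (1 − 0.03) × (1 − 0.08) × (1 − 0.44) = 0.78 × 0.97 × 0.92 × 0.56 = 0.38980032
P(at least one) = 1 − 0.38980032 = 0.61019968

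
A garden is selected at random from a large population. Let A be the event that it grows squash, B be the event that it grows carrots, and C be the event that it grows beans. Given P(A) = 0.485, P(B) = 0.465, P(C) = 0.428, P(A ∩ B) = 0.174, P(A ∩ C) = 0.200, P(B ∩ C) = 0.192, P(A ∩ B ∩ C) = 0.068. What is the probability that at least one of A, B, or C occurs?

0.880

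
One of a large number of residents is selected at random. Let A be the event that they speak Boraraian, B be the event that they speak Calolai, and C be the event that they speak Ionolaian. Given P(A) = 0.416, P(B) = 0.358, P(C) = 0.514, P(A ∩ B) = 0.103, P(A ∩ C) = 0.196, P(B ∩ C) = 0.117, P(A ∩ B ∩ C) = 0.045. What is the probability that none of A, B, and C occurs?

P(A ∪ B ∪ C) = 0.416 + 0.358 + 0.514 − 0.103 − 0.196 − 0.117 + 0.045 = 0.917
P(none) = 1 − 0.917 = 0.083

0.083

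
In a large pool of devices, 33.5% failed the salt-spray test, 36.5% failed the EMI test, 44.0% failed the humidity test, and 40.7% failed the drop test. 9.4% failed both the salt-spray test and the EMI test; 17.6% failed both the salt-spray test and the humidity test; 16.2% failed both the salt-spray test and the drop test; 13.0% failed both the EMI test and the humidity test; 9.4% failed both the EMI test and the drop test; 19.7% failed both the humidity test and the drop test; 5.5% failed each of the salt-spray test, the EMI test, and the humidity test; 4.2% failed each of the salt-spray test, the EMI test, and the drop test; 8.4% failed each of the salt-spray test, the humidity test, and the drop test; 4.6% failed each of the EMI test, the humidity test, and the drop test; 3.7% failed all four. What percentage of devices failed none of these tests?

11.6%

P(union) = 33.5 + 36.5 + 44.0 + 40.7 − 9.4 − 17.6 − 16.2 − 13.0 − 9.4 − 19.7 + 5.5 + 4.2 + 8.4 + 4.6 − 3.7 = 88.4%
P(none) = 100% − 88.4% = 11.6%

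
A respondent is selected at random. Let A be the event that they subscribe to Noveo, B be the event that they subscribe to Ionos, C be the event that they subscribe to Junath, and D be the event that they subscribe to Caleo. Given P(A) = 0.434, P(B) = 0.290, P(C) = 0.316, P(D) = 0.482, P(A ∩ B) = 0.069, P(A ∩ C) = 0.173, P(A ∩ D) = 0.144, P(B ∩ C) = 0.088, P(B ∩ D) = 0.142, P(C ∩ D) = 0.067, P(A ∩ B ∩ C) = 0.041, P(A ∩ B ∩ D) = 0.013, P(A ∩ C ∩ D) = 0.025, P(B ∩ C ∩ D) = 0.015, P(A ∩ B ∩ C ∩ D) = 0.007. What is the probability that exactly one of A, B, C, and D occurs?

0.410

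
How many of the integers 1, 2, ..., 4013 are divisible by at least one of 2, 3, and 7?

By inclusion-exclusion,
2006 + 1337 + 573 − 668 − 286 − 191 + 95 = 2866

2866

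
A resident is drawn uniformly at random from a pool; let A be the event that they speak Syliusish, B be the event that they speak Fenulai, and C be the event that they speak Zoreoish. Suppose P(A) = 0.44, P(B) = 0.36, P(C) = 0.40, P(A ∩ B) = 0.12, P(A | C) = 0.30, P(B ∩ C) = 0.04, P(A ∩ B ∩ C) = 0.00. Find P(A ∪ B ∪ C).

0.92

P(A ∩ C) = P(C)·P(A|C) = 0.40 × 0.30 = 0.12
Inclusion–exclusion gives
P(A ∪ B ∪ C) = 0.44 + 0.36 + 0.40 − 0.12 − 0.12 − 0.04 + 0.00 = 0.92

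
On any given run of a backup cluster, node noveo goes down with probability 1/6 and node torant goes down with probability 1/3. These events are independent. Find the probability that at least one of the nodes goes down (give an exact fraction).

4/9

P(none) = (1 − 1/6) × (1 − 1/3) = 5/6 × 2/3 = 5/9
P(at least one) = 1 − 5/9 = 4/9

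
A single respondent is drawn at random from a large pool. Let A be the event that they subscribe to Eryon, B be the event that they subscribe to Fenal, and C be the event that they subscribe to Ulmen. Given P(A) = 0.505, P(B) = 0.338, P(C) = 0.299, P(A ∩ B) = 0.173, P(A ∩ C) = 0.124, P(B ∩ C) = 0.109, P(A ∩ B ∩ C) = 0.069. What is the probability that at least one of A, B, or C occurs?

P(A ∪ B ∪ C) = 0.505 + 0.338 + 0.299 − 0.173 − 0.124 − 0.109 + 0.069 = 0.805

0.805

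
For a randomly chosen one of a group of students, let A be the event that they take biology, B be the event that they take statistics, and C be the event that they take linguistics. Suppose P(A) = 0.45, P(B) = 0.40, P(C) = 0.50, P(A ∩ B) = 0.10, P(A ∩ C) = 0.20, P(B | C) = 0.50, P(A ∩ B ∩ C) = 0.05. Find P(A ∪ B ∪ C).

P(B ∩ C) = P(C)·P(B|C) = 0.50 × 0.50 = 0.25
By inclusion-exclusion,
P(A ∪ B ∪ C) = 0.45 + 0.40 + 0.50 − 0.10 − 0.20 − 0.25 + 0.05 = 0.85

0.85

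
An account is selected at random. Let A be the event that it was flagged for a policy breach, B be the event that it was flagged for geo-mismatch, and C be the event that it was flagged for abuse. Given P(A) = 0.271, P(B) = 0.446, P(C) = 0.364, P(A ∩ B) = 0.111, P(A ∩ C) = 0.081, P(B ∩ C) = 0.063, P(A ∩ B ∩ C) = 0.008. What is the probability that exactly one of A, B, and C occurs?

By inclusion–exclusion (exactly-one form):
P(exactly one) = 0.271 + 0.446 + 0.364 − 2·0.111 − 2·0.081 − 2·0.063 + 3·0.008 = 0.595

0.595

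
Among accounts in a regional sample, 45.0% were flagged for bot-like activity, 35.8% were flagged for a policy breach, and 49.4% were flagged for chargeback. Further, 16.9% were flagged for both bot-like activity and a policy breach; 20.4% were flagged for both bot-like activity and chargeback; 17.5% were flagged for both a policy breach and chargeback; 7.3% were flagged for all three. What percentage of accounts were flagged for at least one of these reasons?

82.7%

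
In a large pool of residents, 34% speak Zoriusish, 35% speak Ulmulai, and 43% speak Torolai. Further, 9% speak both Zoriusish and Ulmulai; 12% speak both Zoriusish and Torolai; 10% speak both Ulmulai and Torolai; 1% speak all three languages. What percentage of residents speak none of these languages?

P(at least one) = 34 + 35 + 43 − 9 − 12 − 10 + 1 = 82%
P(none) = 100% − 82% = 18%

18%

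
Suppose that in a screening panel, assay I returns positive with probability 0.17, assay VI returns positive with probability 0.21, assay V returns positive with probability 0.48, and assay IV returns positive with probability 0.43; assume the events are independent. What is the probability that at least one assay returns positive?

0.80565052

P(none) = (1 − 0.17) × (1 − 0.21) × (1 − 0.48) × (1 − 0.43) = 0.83 × 0.79 × 0.52 × 0.57 = 0.19434948
P(at least one) = 1 − 0.19434948 = 0.80565052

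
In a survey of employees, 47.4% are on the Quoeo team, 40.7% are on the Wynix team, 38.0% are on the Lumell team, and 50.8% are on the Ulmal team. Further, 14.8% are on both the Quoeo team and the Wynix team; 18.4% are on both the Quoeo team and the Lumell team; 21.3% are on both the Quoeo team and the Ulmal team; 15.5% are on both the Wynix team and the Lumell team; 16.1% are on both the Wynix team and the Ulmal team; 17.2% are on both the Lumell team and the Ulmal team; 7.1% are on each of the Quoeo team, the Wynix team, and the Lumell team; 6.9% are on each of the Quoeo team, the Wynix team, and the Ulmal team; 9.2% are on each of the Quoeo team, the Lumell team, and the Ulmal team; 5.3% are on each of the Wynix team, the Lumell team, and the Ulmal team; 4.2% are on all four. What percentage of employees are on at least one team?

P(≥1) = 47.4 + 40.7 + 38.0 + 50.8 − 14.8 − 18.4 − 21.3 − 15.5 − 16.1 − 17.2 + 7.1 + 6.9 + 9.2 + 5.3 − 4.2 = 97.9%

97.9%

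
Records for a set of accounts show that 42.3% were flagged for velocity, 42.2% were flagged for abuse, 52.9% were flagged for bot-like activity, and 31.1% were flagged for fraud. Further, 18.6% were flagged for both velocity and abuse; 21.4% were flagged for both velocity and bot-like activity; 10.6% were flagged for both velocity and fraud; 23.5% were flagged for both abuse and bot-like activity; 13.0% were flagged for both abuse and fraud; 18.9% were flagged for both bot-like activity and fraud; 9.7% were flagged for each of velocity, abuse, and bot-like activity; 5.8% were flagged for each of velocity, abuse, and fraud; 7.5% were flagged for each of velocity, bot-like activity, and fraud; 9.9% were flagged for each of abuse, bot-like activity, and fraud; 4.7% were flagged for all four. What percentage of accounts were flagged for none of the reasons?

9.3%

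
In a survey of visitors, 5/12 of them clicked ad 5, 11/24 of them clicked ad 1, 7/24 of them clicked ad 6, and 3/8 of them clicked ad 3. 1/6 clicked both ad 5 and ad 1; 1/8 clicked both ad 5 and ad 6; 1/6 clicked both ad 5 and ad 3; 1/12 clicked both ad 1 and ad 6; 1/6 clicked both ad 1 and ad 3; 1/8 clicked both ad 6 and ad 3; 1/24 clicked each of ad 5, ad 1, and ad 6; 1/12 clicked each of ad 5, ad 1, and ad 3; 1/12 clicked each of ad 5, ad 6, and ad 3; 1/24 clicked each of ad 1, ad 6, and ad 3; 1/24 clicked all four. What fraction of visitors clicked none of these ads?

Apply inclusion-exclusion:
P(union) = 5/12 + 11/24 + 7/24 + 3/8 − 1/6 − 1/8 − 1/6 − 1/12 − 1/6 − 1/8 + 1/24 + 1/12 + 1/12 + 1/24 − 1/24 = 11/12
P(none) = 1 − 11/12 = 1/12

1/12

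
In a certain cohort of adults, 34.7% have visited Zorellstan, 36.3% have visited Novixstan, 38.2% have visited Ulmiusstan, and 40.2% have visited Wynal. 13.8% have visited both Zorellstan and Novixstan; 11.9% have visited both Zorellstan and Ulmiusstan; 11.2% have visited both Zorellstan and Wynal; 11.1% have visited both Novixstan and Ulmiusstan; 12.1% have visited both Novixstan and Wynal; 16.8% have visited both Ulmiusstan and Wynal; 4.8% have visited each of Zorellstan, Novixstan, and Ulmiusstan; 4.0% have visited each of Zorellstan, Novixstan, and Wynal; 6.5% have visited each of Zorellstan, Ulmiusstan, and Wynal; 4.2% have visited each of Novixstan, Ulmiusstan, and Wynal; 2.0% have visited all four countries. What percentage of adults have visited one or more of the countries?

90.0%

By inclusion–exclusion:
P(≥1) = 34.7 + 36.3 + 38.2 + 40.2 − 13.8 − 11.9 − 11.2 − 11.1 − 12.1 − 16.8 + 4.8 + 4.0 + 6.5 + 4.2 − 2.0 = 90.0%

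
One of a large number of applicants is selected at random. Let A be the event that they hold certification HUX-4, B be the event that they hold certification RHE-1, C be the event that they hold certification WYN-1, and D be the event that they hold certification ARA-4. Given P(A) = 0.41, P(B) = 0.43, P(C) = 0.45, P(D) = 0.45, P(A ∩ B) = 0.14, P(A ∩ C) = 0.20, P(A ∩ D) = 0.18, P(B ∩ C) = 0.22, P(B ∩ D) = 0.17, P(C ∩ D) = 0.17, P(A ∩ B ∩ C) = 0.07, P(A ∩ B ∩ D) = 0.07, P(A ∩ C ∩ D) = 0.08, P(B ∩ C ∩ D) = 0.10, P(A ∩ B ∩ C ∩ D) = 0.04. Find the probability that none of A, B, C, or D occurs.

0.06

By inclusion–exclusion:
P(A ∪ B ∪ C ∪ D) = 0.41 + 0.43 + 0.45 + 0.45 − 0.14 − 0.20 − 0.18 − 0.22 − 0.17 − 0.17 + 0.07 + 0.07 + 0.08 + 0.10 − 0.04 = 0.94
P(none) = 1 − 0.94 = 0.06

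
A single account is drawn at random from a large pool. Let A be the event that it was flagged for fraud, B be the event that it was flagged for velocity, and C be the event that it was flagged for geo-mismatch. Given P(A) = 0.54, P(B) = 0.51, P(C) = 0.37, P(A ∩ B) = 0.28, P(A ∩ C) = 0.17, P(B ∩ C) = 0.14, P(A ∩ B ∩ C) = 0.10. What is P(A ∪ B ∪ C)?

P(A ∪ B ∪ C) = 0.54 + 0.51 + 0.37 − 0.28 − 0.17 − 0.14 + 0.10 = 0.93

0.93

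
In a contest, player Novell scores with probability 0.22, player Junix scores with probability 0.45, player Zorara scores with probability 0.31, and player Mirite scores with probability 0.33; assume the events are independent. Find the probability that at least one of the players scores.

P(none) = (1 − 0.22) × (1 − 0.45) × (1 − 0.31) × (1 − 0.33) = 0.78 × 0.55 × 0.69 × 0.67 = 0.1983267
P(at least one) = 1 − 0.1983267 = 0.8016733

0.8016733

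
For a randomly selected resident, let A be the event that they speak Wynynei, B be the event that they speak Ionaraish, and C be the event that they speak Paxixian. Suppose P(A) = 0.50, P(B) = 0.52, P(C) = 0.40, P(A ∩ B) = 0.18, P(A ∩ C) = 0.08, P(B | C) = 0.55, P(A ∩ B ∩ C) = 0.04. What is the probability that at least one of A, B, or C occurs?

0.98

P(B ∩ C) = P(C)·P(B|C) = 0.40 × 0.55 = 0.22
Using inclusion–exclusion:
P(A ∪ B ∪ C) = 0.50 + 0.52 + 0.40 − 0.18 − 0.08 − 0.22 + 0.04 = 0.98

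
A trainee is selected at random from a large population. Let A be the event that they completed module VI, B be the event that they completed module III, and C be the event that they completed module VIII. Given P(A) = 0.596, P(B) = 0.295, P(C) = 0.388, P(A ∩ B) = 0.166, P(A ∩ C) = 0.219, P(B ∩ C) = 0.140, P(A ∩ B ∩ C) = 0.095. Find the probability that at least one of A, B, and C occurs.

0.849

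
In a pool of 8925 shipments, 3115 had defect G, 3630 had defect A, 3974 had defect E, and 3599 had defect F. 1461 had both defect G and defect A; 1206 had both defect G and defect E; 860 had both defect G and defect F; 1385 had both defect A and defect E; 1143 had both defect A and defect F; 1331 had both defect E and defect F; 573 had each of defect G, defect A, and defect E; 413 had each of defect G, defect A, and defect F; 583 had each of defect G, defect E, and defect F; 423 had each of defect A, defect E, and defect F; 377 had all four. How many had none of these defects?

|at least one| = 3115 + 3630 + 3974 + 3599 − 1461 − 1206 − 860 − 1385 − 1143 − 1331 + 573 + 413 + 583 + 423 − 377 = 8547
None: 8925 − 8547 = 378

378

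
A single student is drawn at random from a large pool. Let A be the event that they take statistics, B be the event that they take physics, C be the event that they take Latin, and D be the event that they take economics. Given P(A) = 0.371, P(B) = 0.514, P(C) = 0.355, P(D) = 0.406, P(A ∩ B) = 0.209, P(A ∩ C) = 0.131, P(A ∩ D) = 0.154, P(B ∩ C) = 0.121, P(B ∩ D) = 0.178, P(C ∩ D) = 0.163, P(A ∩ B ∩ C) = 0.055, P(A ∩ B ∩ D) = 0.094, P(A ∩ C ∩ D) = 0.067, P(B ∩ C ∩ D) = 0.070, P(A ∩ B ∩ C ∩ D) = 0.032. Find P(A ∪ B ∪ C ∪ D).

By inclusion-exclusion,
P(A ∪ B ∪ C ∪ D) = 0.371 + 0.514 + 0.355 + 0.406 − 0.209 − 0.131 − 0.154 − 0.121 − 0.178 − 0.163 + 0.055 + 0.094 + 0.067 + 0.070 − 0.032 = 0.944

0.944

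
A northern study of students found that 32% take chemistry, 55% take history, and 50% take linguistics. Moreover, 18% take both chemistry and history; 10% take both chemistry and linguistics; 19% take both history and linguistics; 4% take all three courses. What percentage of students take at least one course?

Apply inclusion-exclusion:
P(union) = 32 + 55 + 50 − 18 − 10 − 19 + 4 = 94%

94%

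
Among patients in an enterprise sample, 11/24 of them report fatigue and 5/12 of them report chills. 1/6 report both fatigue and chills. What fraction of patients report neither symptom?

P(union) = 11/24 + 5/12 − 1/6 = 17/24
P(none) = 1 − 17/24 = 7/24

7/24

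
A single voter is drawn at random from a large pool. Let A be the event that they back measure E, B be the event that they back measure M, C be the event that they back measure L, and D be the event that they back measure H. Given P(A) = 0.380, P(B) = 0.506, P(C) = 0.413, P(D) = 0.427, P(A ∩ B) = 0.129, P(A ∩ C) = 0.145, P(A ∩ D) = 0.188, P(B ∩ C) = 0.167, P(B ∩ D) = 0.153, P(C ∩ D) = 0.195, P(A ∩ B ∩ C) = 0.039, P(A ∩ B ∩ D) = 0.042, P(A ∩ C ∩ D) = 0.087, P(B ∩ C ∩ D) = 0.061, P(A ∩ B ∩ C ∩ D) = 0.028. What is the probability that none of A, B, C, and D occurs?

0.050

By inclusion–exclusion:
P(A ∪ B ∪ C ∪ D) = 0.380 + 0.506 + 0.413 + 0.427 − 0.129 − 0.145 − 0.188 − 0.167 − 0.153 − 0.195 + 0.039 + 0.042 + 0.087 + 0.061 − 0.028 = 0.950
P(none) = 1 − 0.950 = 0.050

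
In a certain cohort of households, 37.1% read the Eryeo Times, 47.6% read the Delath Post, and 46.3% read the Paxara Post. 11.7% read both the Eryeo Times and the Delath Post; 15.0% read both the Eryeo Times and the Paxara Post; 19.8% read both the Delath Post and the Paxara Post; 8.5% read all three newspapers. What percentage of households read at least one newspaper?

93.0%

Inclusion–exclusion gives
P(union) = 37.1 + 47.6 + 46.3 − 11.7 − 15.0 − 19.8 + 8.5 = 93.0%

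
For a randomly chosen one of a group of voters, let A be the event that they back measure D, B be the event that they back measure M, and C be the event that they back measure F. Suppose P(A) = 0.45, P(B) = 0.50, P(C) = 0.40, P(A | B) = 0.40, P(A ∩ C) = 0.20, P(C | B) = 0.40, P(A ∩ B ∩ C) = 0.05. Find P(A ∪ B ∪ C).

0.80

P(A ∩ B) = P(B)·P(A|B) = 0.50 × 0.40 = 0.20
P(B ∩ C) = P(B)·P(C|B) = 0.50 × 0.40 = 0.20
P(A ∪ B ∪ C) = 0.45 + 0.50 + 0.40 − 0.20 − 0.20 − 0.20 + 0.05 = 0.80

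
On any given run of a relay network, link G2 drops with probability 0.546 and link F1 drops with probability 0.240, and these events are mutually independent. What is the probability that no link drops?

0.34504

P(none) = (1 − 0.546) × (1 − 0.240) = 0.454 × 0.760 = 0.34504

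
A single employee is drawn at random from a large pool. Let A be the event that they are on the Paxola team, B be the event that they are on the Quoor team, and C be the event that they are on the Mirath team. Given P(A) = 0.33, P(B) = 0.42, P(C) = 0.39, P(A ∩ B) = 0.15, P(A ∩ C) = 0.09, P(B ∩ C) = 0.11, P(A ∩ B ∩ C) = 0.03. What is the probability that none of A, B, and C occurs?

0.18

Apply inclusion-exclusion:
P(A ∪ B ∪ C) = 0.33 + 0.42 + 0.39 − 0.15 − 0.09 − 0.11 + 0.03 = 0.82
P(none) = 1 − 0.82 = 0.18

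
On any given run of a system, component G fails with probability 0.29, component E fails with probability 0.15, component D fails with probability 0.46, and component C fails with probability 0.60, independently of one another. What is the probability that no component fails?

P(none) = (1 − 0.29) × (1 − 0.15) × (1 − 0.46) × (1 − 0.60) = 0.71 × 0.85 × 0.54 × 0.40 = 0.130356

0.130356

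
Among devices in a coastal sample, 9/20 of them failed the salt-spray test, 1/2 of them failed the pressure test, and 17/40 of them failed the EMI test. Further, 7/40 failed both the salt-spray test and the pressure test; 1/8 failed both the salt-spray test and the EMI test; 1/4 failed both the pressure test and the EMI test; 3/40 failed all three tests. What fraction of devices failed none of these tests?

1/10

Inclusion–exclusion gives
P(union) = 9/20 + 1/2 + 17/40 − 7/40 − 1/8 − 1/4 + 3/40 = 9/10
P(none) = 1 − 9/10 = 1/10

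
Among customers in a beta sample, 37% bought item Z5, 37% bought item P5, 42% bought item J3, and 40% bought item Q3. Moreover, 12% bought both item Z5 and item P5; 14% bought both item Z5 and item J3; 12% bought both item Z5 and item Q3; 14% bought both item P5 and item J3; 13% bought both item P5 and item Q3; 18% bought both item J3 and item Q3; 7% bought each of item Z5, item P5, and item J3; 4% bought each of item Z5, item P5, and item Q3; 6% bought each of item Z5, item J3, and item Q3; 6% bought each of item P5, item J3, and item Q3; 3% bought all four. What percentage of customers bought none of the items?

Inclusion–exclusion gives
P(at least one) = 37 + 37 + 42 + 40 − 12 − 14 − 12 − 14 − 13 − 18 + 7 + 4 + 6 + 6 − 3 = 93%
P(none) = 100% − 93% = 7%

7%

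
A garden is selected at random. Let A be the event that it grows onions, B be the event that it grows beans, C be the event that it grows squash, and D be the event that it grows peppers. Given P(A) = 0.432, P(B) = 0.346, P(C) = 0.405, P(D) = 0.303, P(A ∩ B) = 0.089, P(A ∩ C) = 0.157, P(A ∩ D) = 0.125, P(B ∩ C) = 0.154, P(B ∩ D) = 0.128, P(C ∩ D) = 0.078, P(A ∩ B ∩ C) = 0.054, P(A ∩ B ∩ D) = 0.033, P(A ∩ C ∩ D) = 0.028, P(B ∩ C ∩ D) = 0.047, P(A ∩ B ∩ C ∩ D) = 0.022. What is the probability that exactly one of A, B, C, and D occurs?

0.422

By inclusion–exclusion (exactly-one form):
P(exactly one) = 0.432 + 0.346 + 0.405 + 0.303 − 2·0.089 − 2·0.157 − 2·0.125 − 2·0.154 − 2·0.128 − 2·0.078 + 3·0.054 + 3·0.033 + 3·0.028 + 3·0.047 − 4·0.022 = 0.422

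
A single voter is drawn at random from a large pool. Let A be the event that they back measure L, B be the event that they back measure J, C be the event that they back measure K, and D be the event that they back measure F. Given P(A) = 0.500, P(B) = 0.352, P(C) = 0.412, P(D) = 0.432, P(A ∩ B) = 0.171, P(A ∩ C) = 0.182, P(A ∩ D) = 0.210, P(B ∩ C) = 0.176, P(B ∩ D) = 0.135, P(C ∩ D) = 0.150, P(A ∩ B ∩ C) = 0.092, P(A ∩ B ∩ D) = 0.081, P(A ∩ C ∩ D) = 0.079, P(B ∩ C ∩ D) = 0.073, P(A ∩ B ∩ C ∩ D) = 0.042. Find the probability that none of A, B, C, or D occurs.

0.045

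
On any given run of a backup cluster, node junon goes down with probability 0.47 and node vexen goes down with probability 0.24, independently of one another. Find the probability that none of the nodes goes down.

Independence gives P(none) = ∏(1 − pᵢ).
P(none) = (1 − 0.47) × (1 − 0.24) = 0.53 × 0.76 = 0.4028

0.4028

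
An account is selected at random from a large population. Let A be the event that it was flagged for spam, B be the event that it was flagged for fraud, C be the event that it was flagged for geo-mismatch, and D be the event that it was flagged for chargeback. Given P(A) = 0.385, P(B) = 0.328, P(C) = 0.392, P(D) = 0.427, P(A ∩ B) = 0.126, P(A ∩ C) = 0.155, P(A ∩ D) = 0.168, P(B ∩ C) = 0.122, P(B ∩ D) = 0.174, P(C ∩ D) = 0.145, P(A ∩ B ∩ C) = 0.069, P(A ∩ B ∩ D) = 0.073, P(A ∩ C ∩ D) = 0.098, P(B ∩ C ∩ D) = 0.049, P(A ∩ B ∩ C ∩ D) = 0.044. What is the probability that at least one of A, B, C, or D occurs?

By inclusion-exclusion,
P(A ∪ B ∪ C ∪ D) = 0.385 + 0.328 + 0.392 + 0.427 − 0.126 − 0.155 − 0.168 − 0.122 − 0.174 − 0.145 + 0.069 + 0.073 + 0.098 + 0.049 − 0.044 = 0.887

0.887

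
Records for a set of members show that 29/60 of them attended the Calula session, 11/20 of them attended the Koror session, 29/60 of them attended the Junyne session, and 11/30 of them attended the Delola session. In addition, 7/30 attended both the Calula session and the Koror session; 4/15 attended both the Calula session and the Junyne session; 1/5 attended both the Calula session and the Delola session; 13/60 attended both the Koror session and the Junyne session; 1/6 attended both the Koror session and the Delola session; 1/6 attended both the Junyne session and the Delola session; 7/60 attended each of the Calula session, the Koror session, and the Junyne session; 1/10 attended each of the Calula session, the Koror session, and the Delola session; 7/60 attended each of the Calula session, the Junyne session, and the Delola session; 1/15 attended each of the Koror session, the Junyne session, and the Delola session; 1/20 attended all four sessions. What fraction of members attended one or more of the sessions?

Using inclusion–exclusion:
P(≥1) = 29/60 + 11/20 + 29/60 + 11/30 − 7/30 − 4/15 − 1/5 − 13/60 − 1/6 − 1/6 + 7/60 + 1/10 + 7/60 + 1/15 − 1/20 = 59/60

59/60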